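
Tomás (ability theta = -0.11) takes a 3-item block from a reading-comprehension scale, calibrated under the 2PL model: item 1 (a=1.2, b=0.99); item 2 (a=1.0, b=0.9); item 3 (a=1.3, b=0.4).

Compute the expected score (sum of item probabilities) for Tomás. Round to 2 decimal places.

P(theta) = 1 / (1 + exp(−a(theta − b)))
P_1 = 1/(1+e^{1.3200}) = 0.2108
P_2 = 1/(1+e^{1.0100}) = 0.2670
P_3 = 1/(1+e^{0.6630}) = 0.3401
E[score] = 0.2108 + 0.2670 + 0.3401 = 0.8179

0.82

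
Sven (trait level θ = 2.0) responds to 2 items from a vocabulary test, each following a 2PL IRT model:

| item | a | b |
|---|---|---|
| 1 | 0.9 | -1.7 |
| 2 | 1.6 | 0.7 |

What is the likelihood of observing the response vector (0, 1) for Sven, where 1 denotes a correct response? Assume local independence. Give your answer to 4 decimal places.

P(θ) = 1 / (1 + exp(−a(θ − b)))
P_1 = 1/(1+e^{-3.3300}) = 0.9654
P_2 = 1/(1+e^{-2.0800}) = 0.8889
L = (1−P_1) × P_2 = 0.0346 × 0.8889 = 0.03072

0.0307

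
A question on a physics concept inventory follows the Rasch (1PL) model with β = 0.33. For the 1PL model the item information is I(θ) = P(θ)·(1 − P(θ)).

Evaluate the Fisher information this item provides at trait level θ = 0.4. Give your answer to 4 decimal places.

P = 1/(1+e^{-0.0700}) = 0.5175
P(1−P) = 0.5175 × 0.4825 = 0.2497
I = P(1−P) = 0.24969

0.2497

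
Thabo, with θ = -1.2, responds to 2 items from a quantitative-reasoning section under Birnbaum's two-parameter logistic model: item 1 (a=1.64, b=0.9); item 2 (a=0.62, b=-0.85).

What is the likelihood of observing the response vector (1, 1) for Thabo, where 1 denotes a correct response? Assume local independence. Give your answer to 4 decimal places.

P(θ) = 1 / (1 + exp(−a(θ − b)))
P_1 = 1/(1+e^{3.4440}) = 0.0309
P_2 = 1/(1+e^{0.2170}) = 0.4460
L = P_1 × P_2 = 0.0309 × 0.4460 = 0.01380

0.0138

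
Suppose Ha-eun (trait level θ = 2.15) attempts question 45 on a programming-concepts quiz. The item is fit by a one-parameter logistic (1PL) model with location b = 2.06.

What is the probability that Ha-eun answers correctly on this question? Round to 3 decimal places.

P(θ) = 1 / (1 + exp(−(θ − b)))
Exponent: (2.15 − 2.06) = 0.0900
1/(1 + e^{-0.0900}) = 0.5225
P = 0.5225

0.522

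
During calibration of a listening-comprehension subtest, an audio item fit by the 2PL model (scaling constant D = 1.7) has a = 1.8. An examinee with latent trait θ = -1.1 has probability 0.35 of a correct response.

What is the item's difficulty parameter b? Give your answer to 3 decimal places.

-0.898

P(θ) = 1 / (1 + exp(−D·a(θ − b)))
logit(0.35) = ln(0.35/0.65) = -0.6190
b = θ − logit/(1.7·a) = -1.1 − (-0.6190)/3.0600 = -0.8977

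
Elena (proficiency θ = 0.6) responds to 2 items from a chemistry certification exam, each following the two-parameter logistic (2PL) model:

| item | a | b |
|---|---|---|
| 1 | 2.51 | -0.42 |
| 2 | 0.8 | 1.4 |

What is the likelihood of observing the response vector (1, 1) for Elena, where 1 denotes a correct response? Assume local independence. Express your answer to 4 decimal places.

P(θ) = 1 / (1 + exp(−a(θ − b)))
P_1 = 1/(1+e^{-2.5602}) = 0.9283
P_2 = 1/(1+e^{0.6400}) = 0.3452
L = P_1 × P_2 = 0.9283 × 0.3452 = 0.32048

0.3205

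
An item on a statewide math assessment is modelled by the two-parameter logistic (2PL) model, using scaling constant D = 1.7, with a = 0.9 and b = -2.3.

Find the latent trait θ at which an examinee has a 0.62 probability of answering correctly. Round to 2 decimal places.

-1.98

P(θ) = 1 / (1 + exp(−D·a(θ − b)))
logit = ln(0.6200/0.3800) = 0.4895
θ = b + logit/(1.7·a) = -2.3 + 0.4895/1.5300 = -1.9800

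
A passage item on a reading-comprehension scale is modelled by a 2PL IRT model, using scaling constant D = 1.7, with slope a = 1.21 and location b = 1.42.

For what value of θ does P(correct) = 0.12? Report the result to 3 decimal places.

0.451

P(θ) = 1 / (1 + exp(−D·a(θ − b)))
logit = ln(0.1200/0.8800) = -1.9924
θ = b + logit/(1.7·a) = 1.42 + (-1.9924)/2.0570 = 0.4514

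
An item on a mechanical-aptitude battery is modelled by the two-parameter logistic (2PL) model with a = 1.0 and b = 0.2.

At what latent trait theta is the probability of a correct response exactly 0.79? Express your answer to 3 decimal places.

P(theta) = 1 / (1 + exp(−a(theta − b)))
logit = ln(0.7900/0.2100) = 1.3249
theta = b + logit/(a) = 0.2 + 1.3249/1.0000 = 1.5249

1.525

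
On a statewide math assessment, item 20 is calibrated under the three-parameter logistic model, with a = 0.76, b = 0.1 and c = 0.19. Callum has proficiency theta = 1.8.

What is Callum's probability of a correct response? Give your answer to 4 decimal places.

P(theta) = c + (1 − c) · 1 / (1 + exp(−a(theta − b)))
Exponent: 0.76 × (1.8 − 0.1) = 1.2920
1/(1 + e^{-1.2920}) = 0.7845
P = 0.19 + 0.81 × 0.7845 = 0.8254

0.8254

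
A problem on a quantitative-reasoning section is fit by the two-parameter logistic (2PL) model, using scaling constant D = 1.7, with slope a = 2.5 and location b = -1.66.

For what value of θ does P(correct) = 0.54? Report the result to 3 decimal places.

-1.622

P(θ) = 1 / (1 + exp(−D·a(θ − b)))
logit = ln(0.5400/0.4600) = 0.1603
θ = b + logit/(1.7·a) = -1.66 + 0.1603/4.2500 = -1.6223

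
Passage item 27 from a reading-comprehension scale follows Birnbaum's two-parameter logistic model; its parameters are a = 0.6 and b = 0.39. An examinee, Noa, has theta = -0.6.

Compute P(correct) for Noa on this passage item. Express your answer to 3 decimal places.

P(theta) = 1 / (1 + exp(−a(theta − b)))
Exponent: 0.6 × (-0.6 − 0.39) = -0.5940
1/(1 + e^{0.5940}) = 0.3557

0.356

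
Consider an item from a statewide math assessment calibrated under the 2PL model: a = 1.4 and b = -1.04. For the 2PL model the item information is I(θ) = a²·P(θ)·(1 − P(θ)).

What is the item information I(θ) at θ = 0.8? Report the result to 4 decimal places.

P = 1/(1+e^{-2.5760}) = 0.9293
P(1−P) = 0.9293 × 0.0707 = 0.0657
I = a² × P(1−P) = 1.4² × 0.0657 = 0.12877

0.1288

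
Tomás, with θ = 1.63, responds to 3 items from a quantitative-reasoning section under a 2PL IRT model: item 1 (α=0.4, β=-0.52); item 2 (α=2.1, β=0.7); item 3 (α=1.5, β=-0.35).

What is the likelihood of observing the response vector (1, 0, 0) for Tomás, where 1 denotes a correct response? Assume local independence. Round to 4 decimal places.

P(θ) = 1 / (1 + exp(−α(θ − β)))
P_1 = 1/(1+e^{-0.8600}) = 0.7027
P_2 = 1/(1+e^{-1.9530}) = 0.8758
P_3 = 1/(1+e^{-2.9700}) = 0.9512
L = P_1 × (1−P_2) × (1−P_3) = 0.7027 × 0.1242 × 0.0488 = 0.00426

0.0043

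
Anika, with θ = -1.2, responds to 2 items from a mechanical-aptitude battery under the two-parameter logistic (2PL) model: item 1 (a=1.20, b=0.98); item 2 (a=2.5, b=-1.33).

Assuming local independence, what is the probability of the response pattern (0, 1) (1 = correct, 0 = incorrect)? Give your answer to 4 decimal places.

P(θ) = 1 / (1 + exp(−a(θ − b)))
P_1 = 1/(1+e^{2.6160}) = 0.0681
P_2 = 1/(1+e^{-0.3250}) = 0.5805
L = (1−P_1) × P_2 = 0.9319 × 0.5805 = 0.54100

0.5410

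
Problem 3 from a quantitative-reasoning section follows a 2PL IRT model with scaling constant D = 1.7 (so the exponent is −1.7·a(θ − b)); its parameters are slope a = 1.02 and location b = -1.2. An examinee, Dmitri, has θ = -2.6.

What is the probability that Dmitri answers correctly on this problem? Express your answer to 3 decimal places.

P(θ) = 1 / (1 + exp(−D·a(θ − b)))
Exponent: 1.7 × 1.02 × (-2.6 − (-1.2)) = -2.4276
1/(1 + e^{2.4276}) = 0.0811
P = 0.0811

0.081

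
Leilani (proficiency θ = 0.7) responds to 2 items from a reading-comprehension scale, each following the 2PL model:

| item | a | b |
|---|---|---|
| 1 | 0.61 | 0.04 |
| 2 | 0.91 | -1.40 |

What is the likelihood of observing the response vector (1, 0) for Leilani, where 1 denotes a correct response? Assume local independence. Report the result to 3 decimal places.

0.077

P(θ) = 1 / (1 + exp(−a(θ − b)))
P_1 = 1/(1+e^{-0.4026}) = 0.5993
P_2 = 1/(1+e^{-1.9110}) = 0.8711
L = P_1 × (1−P_2) = 0.5993 × 0.1289 = 0.07723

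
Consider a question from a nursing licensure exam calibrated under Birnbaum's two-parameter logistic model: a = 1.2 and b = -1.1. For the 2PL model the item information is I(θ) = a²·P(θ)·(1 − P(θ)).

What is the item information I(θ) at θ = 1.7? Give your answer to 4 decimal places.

0.0467

P = 1/(1+e^{-3.3600}) = 0.9664
P(1−P) = 0.9664 × 0.0336 = 0.0324
I = a² × P(1−P) = 1.2² × 0.0324 = 0.04672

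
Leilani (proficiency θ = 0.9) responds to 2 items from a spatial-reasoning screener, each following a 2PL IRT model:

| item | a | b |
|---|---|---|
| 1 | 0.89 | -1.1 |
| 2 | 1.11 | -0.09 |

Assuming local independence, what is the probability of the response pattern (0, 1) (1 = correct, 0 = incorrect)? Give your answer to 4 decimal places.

P(θ) = 1 / (1 + exp(−a(θ − b)))
P_1 = 1/(1+e^{-1.7800}) = 0.8557
P_2 = 1/(1+e^{-1.0989}) = 0.7501
L = (1−P_1) × P_2 = 0.1443 × 0.7501 = 0.10824

0.1082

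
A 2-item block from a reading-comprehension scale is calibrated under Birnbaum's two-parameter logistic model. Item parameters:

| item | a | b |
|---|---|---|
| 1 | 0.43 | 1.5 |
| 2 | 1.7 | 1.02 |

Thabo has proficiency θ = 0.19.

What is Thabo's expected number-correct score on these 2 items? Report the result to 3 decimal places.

P(θ) = 1 / (1 + exp(−a(θ − b)))
P_1 = 1/(1+e^{0.5633}) = 0.3628
P_2 = 1/(1+e^{1.4110}) = 0.1961
E[score] = 0.3628 + 0.1961 = 0.5589

0.559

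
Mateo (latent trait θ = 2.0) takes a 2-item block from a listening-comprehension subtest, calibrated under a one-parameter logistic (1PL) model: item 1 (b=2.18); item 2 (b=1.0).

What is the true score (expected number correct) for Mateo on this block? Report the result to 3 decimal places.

1.186

P(θ) = 1 / (1 + exp(−(θ − b)))
P_1 = 1/(1+e^{0.1800}) = 0.4551
P_2 = 1/(1+e^{-1.0000}) = 0.7311
E[score] = 0.4551 + 0.7311 = 1.1862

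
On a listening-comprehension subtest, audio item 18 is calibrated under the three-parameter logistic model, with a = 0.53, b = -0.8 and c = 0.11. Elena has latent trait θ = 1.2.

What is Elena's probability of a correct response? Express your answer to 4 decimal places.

0.7710

P(θ) = c + (1 − c) · 1 / (1 + exp(−a(θ − b)))
Exponent: 0.53 × (1.2 − (-0.8)) = 1.0600
1/(1 + e^{-1.0600}) = 0.7427
P = 0.11 + 0.89 × 0.7427 = 0.7710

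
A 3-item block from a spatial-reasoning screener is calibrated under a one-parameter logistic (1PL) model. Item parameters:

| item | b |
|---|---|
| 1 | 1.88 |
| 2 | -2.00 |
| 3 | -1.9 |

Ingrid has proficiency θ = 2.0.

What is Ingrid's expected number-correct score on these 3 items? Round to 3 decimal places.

P(θ) = 1 / (1 + exp(−(θ − b)))
P_1 = 1/(1+e^{-0.1200}) = 0.5300
P_2 = 1/(1+e^{-4.0000}) = 0.9820
P_3 = 1/(1+e^{-3.9000}) = 0.9802
E[score] = 0.5300 + 0.9820 + 0.9802 = 2.4921

2.492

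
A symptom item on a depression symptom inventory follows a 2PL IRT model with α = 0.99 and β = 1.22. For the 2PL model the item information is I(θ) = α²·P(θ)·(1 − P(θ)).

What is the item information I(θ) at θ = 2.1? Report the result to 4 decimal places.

P = 1/(1+e^{-0.8712}) = 0.7050
P(1−P) = 0.7050 × 0.2950 = 0.2080
I = α² × P(1−P) = 0.99² × 0.2080 = 0.20384

0.2038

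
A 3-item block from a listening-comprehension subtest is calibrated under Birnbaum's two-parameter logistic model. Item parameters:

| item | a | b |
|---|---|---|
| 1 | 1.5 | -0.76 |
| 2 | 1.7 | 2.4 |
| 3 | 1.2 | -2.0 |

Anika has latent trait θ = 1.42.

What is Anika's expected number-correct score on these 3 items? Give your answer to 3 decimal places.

2.106

P(θ) = 1 / (1 + exp(−a(θ − b)))
P_1 = 1/(1+e^{-3.2700}) = 0.9634
P_2 = 1/(1+e^{1.6660}) = 0.1590
P_3 = 1/(1+e^{-4.1040}) = 0.9838
E[score] = 0.9634 + 0.1590 + 0.9838 = 2.1061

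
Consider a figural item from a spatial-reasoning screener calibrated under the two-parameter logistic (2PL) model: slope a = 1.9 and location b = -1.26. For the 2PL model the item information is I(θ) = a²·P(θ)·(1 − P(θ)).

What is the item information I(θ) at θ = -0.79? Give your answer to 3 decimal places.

0.744

P = 1/(1+e^{-0.8930}) = 0.7095
P(1−P) = 0.7095 × 0.2905 = 0.2061
I = a² × P(1−P) = 1.9² × 0.2061 = 0.74404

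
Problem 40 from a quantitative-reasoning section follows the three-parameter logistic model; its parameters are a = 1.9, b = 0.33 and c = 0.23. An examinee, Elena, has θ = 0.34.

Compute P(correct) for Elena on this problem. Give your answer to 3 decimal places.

0.619

P(θ) = c + (1 − c) · 1 / (1 + exp(−a(θ − b)))
Exponent: 1.9 × (0.34 − 0.33) = 0.0190
1/(1 + e^{-0.0190}) = 0.5047
P = 0.23 + 0.77 × 0.5047 = 0.6187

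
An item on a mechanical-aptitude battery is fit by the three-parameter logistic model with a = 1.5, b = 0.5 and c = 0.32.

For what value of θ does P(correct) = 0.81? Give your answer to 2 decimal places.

P(θ) = c + (1 − c) · 1 / (1 + exp(−a(θ − b)))
Remove guessing floor: (0.81 − 0.32)/(1 − 0.32) = 0.7206
logit = ln(0.7206/0.2794) = 0.9474
θ = b + logit/(a) = 0.5 + 0.9474/1.5000 = 1.1316

1.13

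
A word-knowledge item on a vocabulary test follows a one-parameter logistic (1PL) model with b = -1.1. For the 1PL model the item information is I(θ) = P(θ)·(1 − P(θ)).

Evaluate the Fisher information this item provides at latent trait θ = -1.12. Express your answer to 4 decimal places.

0.2500

P = 1/(1+e^{0.0200}) = 0.4950
P(1−P) = 0.4950 × 0.5050 = 0.2500
I = P(1−P) = 0.24998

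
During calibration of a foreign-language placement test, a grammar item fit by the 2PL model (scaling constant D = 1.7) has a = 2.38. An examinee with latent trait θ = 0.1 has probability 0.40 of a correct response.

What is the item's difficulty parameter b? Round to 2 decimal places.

0.20

P(θ) = 1 / (1 + exp(−D·a(θ − b)))
logit(0.40) = ln(0.40/0.60) = -0.4055
b = θ − logit/(1.7·a) = 0.1 − (-0.4055)/4.0460 = 0.2002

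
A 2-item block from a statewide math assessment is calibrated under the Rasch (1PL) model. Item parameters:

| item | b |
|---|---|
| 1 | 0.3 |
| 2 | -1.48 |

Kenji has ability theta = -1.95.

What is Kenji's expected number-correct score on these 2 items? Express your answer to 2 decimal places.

0.48

P(theta) = 1 / (1 + exp(−(theta − b)))
P_1 = 1/(1+e^{2.2500}) = 0.0953
P_2 = 1/(1+e^{0.4700}) = 0.3846
E[score] = 0.0953 + 0.3846 = 0.4800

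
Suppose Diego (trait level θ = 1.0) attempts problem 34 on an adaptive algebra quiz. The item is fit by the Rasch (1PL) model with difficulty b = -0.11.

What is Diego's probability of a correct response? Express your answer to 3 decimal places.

P(θ) = 1 / (1 + exp(−(θ − b)))
Exponent: (1.0 − (-0.11)) = 1.1100
1/(1 + e^{-1.1100}) = 0.7521
P = 0.7521

0.752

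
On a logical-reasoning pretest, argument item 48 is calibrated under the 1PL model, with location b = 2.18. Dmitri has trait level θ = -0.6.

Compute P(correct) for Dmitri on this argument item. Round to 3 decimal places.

0.058

P(θ) = 1 / (1 + exp(−(θ − b)))
Exponent: (-0.6 − 2.18) = -2.7800
1/(1 + e^{2.7800}) = 0.0584
P = 0.0584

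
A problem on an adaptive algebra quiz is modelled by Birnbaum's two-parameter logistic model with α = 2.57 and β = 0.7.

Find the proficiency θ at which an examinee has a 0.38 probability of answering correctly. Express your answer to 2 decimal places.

P(θ) = 1 / (1 + exp(−α(θ − β)))
logit = ln(0.3800/0.6200) = -0.4895
θ = β + logit/(α) = 0.7 + (-0.4895)/2.5700 = 0.5095

0.51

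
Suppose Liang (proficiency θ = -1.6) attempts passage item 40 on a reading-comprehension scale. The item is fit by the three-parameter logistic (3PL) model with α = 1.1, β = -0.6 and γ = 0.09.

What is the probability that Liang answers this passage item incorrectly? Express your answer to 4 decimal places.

0.6827

P(θ) = γ + (1 − γ) · 1 / (1 + exp(−α(θ − β)))
Exponent: 1.1 × (-1.6 − (-0.6)) = -1.1000
1/(1 + e^{1.1000}) = 0.2497
P = 0.09 + 0.91 × 0.2497 = 0.3173
P(incorrect) = 1 − 0.3173 = 0.6827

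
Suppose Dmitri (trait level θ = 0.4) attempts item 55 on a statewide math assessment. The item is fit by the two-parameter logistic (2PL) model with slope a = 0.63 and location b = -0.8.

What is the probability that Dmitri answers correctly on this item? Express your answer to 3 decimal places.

P(θ) = 1 / (1 + exp(−a(θ − b)))
Exponent: 0.63 × (0.4 − (-0.8)) = 0.7560
1/(1 + e^{-0.7560}) = 0.6805

0.680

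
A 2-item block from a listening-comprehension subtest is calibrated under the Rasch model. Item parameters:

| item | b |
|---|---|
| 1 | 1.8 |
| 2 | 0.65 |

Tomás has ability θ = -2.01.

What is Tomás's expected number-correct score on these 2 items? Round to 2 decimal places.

P(θ) = 1 / (1 + exp(−(θ − b)))
P_1 = 1/(1+e^{3.8100}) = 0.0217
P_2 = 1/(1+e^{2.6600}) = 0.0654
E[score] = 0.0217 + 0.0654 = 0.0870

0.09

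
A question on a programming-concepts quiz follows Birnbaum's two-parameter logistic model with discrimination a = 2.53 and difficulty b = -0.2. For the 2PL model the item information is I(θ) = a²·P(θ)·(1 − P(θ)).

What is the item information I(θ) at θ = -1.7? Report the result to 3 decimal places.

0.138

P = 1/(1+e^{3.7950}) = 0.0220
P(1−P) = 0.0220 × 0.9780 = 0.0215
I = a² × P(1−P) = 2.53² × 0.0215 = 0.13765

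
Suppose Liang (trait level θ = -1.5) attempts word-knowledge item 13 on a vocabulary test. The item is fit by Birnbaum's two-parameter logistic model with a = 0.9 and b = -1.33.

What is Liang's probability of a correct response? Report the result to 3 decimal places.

0.462

P(θ) = 1 / (1 + exp(−a(θ − b)))
Exponent: 0.9 × (-1.5 − (-1.33)) = -0.1530
1/(1 + e^{0.1530}) = 0.4618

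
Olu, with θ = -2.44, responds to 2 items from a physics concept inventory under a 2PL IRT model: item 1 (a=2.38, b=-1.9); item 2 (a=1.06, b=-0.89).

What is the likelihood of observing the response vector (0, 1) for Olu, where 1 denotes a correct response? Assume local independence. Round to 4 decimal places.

P(θ) = 1 / (1 + exp(−a(θ − b)))
P_1 = 1/(1+e^{1.2852}) = 0.2167
P_2 = 1/(1+e^{1.6430}) = 0.1621
L = (1−P_1) × P_2 = 0.7833 × 0.1621 = 0.12694

0.1269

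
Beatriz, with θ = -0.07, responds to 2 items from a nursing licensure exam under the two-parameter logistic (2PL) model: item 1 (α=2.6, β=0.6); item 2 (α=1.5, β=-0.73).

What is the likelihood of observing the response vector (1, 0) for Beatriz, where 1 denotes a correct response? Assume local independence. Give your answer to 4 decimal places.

0.0404

P(θ) = 1 / (1 + exp(−α(θ − β)))
P_1 = 1/(1+e^{1.7420}) = 0.1491
P_2 = 1/(1+e^{-0.9900}) = 0.7291
L = P_1 × (1−P_2) = 0.1491 × 0.2709 = 0.04038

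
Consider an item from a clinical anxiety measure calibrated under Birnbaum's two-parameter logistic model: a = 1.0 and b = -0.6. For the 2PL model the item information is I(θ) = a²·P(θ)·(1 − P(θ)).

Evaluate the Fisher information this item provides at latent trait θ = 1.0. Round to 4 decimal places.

P = 1/(1+e^{-1.6000}) = 0.8320
P(1−P) = 0.8320 × 0.1680 = 0.1398
I = a² × P(1−P) = 1.0² × 0.1398 = 0.13976

0.1398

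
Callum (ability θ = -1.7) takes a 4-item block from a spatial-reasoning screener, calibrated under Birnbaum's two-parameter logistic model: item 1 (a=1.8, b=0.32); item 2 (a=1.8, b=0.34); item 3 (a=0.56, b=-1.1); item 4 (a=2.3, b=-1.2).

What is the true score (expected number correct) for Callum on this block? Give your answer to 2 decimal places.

P(θ) = 1 / (1 + exp(−a(θ − b)))
P_1 = 1/(1+e^{3.6360}) = 0.0257
P_2 = 1/(1+e^{3.6720}) = 0.0248
P_3 = 1/(1+e^{0.3360}) = 0.4168
P_4 = 1/(1+e^{1.1500}) = 0.2405
E[score] = 0.0257 + 0.0248 + 0.4168 + 0.2405 = 0.7077

0.71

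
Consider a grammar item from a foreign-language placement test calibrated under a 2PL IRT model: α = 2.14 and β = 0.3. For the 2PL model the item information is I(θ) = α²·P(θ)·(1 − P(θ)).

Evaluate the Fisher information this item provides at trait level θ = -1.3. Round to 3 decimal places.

P = 1/(1+e^{3.4240}) = 0.0316
P(1−P) = 0.0316 × 0.9684 = 0.0306
I = α² × P(1−P) = 2.14² × 0.0306 = 0.13994

0.140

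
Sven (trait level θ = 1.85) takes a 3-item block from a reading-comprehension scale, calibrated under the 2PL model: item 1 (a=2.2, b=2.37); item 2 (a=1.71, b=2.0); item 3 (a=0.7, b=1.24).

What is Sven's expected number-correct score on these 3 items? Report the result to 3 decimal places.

P(θ) = 1 / (1 + exp(−a(θ − b)))
P_1 = 1/(1+e^{1.1440}) = 0.2416
P_2 = 1/(1+e^{0.2565}) = 0.4362
P_3 = 1/(1+e^{-0.4270}) = 0.6052
E[score] = 0.2416 + 0.4362 + 0.6052 = 1.2830

1.283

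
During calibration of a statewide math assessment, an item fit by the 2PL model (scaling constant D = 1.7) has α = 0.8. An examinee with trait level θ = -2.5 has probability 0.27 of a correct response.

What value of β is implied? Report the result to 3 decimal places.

P(θ) = 1 / (1 + exp(−D·α(θ − β)))
logit(0.27) = ln(0.27/0.73) = -0.9946
β = θ − logit/(1.7·α) = -2.5 − (-0.9946)/1.3600 = -1.7687

-1.769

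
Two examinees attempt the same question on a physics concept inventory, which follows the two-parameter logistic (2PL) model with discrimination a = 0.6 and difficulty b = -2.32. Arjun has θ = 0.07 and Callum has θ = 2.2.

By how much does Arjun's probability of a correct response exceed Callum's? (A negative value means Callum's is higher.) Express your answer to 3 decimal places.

P(θ) = 1 / (1 + exp(−a(θ − b)))
P(Arjun) = 0.8075  [exponent 1.4340]
P(Callum) = 0.9377  [exponent 2.7120]
Difference = 0.8075 − 0.9377 = -0.1302

-0.130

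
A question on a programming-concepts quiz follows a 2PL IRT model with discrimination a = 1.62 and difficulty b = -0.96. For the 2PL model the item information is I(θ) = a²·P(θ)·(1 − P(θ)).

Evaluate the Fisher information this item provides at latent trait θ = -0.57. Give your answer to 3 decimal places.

P = 1/(1+e^{-0.6318}) = 0.6529
P(1−P) = 0.6529 × 0.3471 = 0.2266
I = a² × P(1−P) = 1.62² × 0.2266 = 0.59475

0.595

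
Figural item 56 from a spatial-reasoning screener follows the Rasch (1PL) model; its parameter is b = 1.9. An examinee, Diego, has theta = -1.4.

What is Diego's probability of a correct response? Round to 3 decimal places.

0.036

P(theta) = 1 / (1 + exp(−(theta − b)))
Exponent: (-1.4 − 1.9) = -3.3000
1/(1 + e^{3.3000}) = 0.0356
P = 0.0356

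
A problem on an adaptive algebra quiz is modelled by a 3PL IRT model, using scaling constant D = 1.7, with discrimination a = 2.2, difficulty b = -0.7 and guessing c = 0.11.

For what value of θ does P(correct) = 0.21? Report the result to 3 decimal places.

-1.253

P(θ) = c + (1 − c) · 1 / (1 + exp(−D·a(θ − b)))
Remove guessing floor: (0.21 − 0.11)/(1 − 0.11) = 0.1124
logit = ln(0.1124/0.8876) = -2.0669
θ = b + logit/(1.7·a) = -0.7 + (-2.0669)/3.7400 = -1.2526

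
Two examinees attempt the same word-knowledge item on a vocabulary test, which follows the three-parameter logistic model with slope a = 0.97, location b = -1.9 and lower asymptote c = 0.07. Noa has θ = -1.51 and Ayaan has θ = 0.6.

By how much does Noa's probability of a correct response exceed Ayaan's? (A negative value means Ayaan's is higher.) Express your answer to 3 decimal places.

-0.302

P(θ) = c + (1 − c) · 1 / (1 + exp(−a(θ − b)))
P(Noa) = 0.6219  [exponent 0.3783]
P(Ayaan) = 0.9244  [exponent 2.4250]
Difference = 0.6219 − 0.9244 = -0.3025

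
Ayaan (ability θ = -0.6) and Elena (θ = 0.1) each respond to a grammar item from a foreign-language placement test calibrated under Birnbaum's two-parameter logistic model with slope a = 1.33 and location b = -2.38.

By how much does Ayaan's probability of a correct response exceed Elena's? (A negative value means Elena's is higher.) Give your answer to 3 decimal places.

-0.050

P(θ) = 1 / (1 + exp(−a(θ − b)))
P(Ayaan) = 0.9143  [exponent 2.3674]
P(Elena) = 0.9644  [exponent 3.2984]
Difference = 0.9143 − 0.9644 = -0.0501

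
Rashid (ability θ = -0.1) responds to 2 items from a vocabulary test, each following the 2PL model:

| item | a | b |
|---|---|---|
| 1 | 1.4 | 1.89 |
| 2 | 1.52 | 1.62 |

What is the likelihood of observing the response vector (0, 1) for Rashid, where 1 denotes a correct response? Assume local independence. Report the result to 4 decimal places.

0.0643

P(θ) = 1 / (1 + exp(−a(θ − b)))
P_1 = 1/(1+e^{2.7860}) = 0.0581
P_2 = 1/(1+e^{2.6144}) = 0.0682
L = (1−P_1) × P_2 = 0.9419 × 0.0682 = 0.06425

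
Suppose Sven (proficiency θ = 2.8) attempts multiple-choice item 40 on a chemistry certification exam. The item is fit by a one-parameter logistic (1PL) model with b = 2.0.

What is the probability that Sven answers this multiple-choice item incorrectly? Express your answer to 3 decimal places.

0.310

P(θ) = 1 / (1 + exp(−(θ − b)))
Exponent: (2.8 − 2.0) = 0.8000
1/(1 + e^{-0.8000}) = 0.6900
P = 0.6900
P(incorrect) = 1 − 0.6900 = 0.3100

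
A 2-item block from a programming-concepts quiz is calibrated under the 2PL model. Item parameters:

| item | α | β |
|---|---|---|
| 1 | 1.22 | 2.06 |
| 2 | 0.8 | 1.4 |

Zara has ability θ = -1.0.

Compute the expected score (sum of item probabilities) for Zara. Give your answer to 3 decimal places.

P(θ) = 1 / (1 + exp(−α(θ − β)))
P_1 = 1/(1+e^{3.7332}) = 0.0234
P_2 = 1/(1+e^{1.9200}) = 0.1279
E[score] = 0.0234 + 0.1279 = 0.1512

0.151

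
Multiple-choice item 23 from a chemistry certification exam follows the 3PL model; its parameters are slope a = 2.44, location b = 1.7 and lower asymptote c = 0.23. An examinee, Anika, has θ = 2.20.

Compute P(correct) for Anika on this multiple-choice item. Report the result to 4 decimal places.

P(θ) = c + (1 − c) · 1 / (1 + exp(−a(θ − b)))
Exponent: 2.44 × (2.20 − 1.7) = 1.2200
1/(1 + e^{-1.2200}) = 0.7721
P = 0.23 + 0.77 × 0.7721 = 0.8245

0.8245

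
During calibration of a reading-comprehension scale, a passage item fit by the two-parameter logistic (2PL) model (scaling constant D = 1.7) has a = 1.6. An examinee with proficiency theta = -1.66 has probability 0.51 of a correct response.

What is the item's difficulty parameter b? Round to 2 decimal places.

P(theta) = 1 / (1 + exp(−D·a(theta − b)))
logit(0.51) = ln(0.51/0.49) = 0.0400
b = theta − logit/(1.7·a) = -1.66 − 0.0400/2.7200 = -1.6747

-1.67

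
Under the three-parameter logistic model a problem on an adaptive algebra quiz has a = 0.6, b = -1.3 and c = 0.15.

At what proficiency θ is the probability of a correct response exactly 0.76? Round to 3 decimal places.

0.255

P(θ) = c + (1 − c) · 1 / (1 + exp(−a(θ − b)))
Remove guessing floor: (0.76 − 0.15)/(1 − 0.15) = 0.7176
logit = ln(0.7176/0.2824) = 0.9328
θ = b + logit/(a) = -1.3 + 0.9328/0.6000 = 0.2547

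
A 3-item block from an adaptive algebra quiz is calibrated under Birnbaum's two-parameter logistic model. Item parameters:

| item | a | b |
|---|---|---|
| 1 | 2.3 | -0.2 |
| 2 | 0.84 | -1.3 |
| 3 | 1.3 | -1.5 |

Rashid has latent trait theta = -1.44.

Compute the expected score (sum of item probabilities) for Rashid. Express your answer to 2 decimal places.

1.04

P(theta) = 1 / (1 + exp(−a(theta − b)))
P_1 = 1/(1+e^{2.8520}) = 0.0546
P_2 = 1/(1+e^{0.1176}) = 0.4706
P_3 = 1/(1+e^{-0.0780}) = 0.5195
E[score] = 0.0546 + 0.4706 + 0.5195 = 1.0447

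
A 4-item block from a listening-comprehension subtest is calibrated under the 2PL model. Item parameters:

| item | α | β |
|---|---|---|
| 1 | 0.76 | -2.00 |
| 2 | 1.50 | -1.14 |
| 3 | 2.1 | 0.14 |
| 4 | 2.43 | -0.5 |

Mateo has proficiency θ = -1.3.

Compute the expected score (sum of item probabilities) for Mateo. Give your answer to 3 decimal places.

1.242

P(θ) = 1 / (1 + exp(−α(θ − β)))
P_1 = 1/(1+e^{-0.5320}) = 0.6299
P_2 = 1/(1+e^{0.2400}) = 0.4403
P_3 = 1/(1+e^{3.0240}) = 0.0464
P_4 = 1/(1+e^{1.9440}) = 0.1252
E[score] = 0.6299 + 0.4403 + 0.0464 + 0.1252 = 1.2418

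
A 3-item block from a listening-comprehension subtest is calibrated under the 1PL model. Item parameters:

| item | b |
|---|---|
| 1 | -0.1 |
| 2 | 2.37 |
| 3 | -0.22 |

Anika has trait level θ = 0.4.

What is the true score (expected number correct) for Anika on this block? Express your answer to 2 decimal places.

1.40

P(θ) = 1 / (1 + exp(−(θ − b)))
P_1 = 1/(1+e^{-0.5000}) = 0.6225
P_2 = 1/(1+e^{1.9700}) = 0.1224
P_3 = 1/(1+e^{-0.6200}) = 0.6502
E[score] = 0.6225 + 0.1224 + 0.6502 = 1.3951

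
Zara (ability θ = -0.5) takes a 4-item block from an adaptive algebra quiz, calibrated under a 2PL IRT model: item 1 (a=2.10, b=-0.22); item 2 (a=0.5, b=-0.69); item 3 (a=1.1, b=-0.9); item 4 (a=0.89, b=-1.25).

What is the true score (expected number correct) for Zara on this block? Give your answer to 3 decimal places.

P(θ) = 1 / (1 + exp(−a(θ − b)))
P_1 = 1/(1+e^{0.5880}) = 0.3571
P_2 = 1/(1+e^{-0.0950}) = 0.5237
P_3 = 1/(1+e^{-0.4400}) = 0.6083
P_4 = 1/(1+e^{-0.6675}) = 0.6609
E[score] = 0.3571 + 0.5237 + 0.6083 + 0.6609 = 2.1500

2.150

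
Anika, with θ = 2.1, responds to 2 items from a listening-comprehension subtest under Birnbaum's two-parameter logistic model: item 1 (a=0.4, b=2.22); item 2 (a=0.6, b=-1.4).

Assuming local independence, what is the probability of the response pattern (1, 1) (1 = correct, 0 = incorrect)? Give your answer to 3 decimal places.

P(θ) = 1 / (1 + exp(−a(θ − b)))
P_1 = 1/(1+e^{0.0480}) = 0.4880
P_2 = 1/(1+e^{-2.1000}) = 0.8909
L = P_1 × P_2 = 0.4880 × 0.8909 = 0.43476

0.435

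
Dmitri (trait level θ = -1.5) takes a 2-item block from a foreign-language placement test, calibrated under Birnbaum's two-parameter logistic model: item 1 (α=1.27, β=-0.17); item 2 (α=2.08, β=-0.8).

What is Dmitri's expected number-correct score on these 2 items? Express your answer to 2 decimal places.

P(θ) = 1 / (1 + exp(−α(θ − β)))
P_1 = 1/(1+e^{1.6891}) = 0.1559
P_2 = 1/(1+e^{1.4560}) = 0.1891
E[score] = 0.1559 + 0.1891 = 0.3450

0.34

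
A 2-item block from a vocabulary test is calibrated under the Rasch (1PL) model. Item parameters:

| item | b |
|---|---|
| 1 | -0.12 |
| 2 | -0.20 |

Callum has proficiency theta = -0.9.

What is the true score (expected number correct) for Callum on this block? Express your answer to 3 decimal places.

P(theta) = 1 / (1 + exp(−(theta − b)))
P_1 = 1/(1+e^{0.7800}) = 0.3143
P_2 = 1/(1+e^{0.7000}) = 0.3318
E[score] = 0.3143 + 0.3318 = 0.6461

0.646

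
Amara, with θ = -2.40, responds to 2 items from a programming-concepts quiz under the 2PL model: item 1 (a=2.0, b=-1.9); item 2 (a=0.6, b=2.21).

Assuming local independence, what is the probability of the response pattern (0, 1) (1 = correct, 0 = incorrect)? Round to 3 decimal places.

0.043

P(θ) = 1 / (1 + exp(−a(θ − b)))
P_1 = 1/(1+e^{1.0000}) = 0.2689
P_2 = 1/(1+e^{2.7660}) = 0.0592
L = (1−P_1) × P_2 = 0.7311 × 0.0592 = 0.04327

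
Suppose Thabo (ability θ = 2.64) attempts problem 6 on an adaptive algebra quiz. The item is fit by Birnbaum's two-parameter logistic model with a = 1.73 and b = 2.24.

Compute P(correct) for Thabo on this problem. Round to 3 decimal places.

P(θ) = 1 / (1 + exp(−a(θ − b)))
Exponent: 1.73 × (2.64 − 2.24) = 0.6920
1/(1 + e^{-0.6920}) = 0.6664

0.666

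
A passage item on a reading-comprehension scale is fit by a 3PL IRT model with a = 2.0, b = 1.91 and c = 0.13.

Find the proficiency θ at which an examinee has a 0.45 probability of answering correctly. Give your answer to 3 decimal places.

1.639

P(θ) = c + (1 − c) · 1 / (1 + exp(−a(θ − b)))
Remove guessing floor: (0.45 − 0.13)/(1 − 0.13) = 0.3678
logit = ln(0.3678/0.6322) = -0.5416
θ = b + logit/(a) = 1.91 + (-0.5416)/2.0000 = 1.6392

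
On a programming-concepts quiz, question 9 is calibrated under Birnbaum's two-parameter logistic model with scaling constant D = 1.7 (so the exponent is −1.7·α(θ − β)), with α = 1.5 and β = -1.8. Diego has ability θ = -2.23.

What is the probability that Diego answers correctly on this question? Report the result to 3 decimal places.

0.250

P(θ) = 1 / (1 + exp(−D·α(θ − β)))
Exponent: 1.7 × 1.5 × (-2.23 − (-1.8)) = -1.0965
1/(1 + e^{1.0965}) = 0.2504
P = 0.2504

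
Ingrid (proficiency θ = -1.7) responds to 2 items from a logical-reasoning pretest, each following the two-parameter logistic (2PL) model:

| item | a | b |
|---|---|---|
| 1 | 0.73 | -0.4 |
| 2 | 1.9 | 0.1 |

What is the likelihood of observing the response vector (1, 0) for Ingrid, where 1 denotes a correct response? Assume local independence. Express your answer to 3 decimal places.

0.270

P(θ) = 1 / (1 + exp(−a(θ − b)))
P_1 = 1/(1+e^{0.9490}) = 0.2791
P_2 = 1/(1+e^{3.4200}) = 0.0317
L = P_1 × (1−P_2) = 0.2791 × 0.9683 = 0.27025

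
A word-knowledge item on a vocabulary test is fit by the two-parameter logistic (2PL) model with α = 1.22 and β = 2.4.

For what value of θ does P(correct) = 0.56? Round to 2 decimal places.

2.60

P(θ) = 1 / (1 + exp(−α(θ − β)))
logit = ln(0.5600/0.4400) = 0.2412
θ = β + logit/(α) = 2.4 + 0.2412/1.2200 = 2.5977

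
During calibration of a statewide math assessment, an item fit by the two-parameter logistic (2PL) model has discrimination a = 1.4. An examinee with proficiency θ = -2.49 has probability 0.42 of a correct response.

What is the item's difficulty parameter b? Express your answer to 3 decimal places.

P(θ) = 1 / (1 + exp(−a(θ − b)))
logit(0.42) = ln(0.42/0.58) = -0.3228
b = θ − logit/(a) = -2.49 − (-0.3228)/1.4000 = -2.2594

-2.259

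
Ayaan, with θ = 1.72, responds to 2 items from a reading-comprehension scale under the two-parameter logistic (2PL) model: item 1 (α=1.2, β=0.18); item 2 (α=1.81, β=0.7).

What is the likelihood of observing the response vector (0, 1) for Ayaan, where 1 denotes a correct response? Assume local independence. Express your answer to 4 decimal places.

0.1176

P(θ) = 1 / (1 + exp(−α(θ − β)))
P_1 = 1/(1+e^{-1.8480}) = 0.8639
P_2 = 1/(1+e^{-1.8462}) = 0.8637
L = (1−P_1) × P_2 = 0.1361 × 0.8637 = 0.11755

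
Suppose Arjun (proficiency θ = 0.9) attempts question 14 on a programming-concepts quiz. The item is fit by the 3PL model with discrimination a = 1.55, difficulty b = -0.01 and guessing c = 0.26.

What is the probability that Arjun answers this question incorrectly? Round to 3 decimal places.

P(θ) = c + (1 − c) · 1 / (1 + exp(−a(θ − b)))
Exponent: 1.55 × (0.9 − (-0.01)) = 1.4105
1/(1 + e^{-1.4105}) = 0.8038
P = 0.26 + 0.74 × 0.8038 = 0.8548
P(incorrect) = 1 − 0.8548 = 0.1452

0.145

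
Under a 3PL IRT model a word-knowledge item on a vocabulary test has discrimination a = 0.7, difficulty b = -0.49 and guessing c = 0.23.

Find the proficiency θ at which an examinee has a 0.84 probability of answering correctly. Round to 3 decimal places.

P(θ) = c + (1 − c) · 1 / (1 + exp(−a(θ − b)))
Remove guessing floor: (0.84 − 0.23)/(1 − 0.23) = 0.7922
logit = ln(0.7922/0.2078) = 1.3383
θ = b + logit/(a) = -0.49 + 1.3383/0.7000 = 1.4218

1.422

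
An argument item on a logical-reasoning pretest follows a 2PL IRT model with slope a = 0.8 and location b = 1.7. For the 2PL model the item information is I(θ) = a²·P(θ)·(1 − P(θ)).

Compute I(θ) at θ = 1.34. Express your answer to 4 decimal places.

P = 1/(1+e^{0.2880}) = 0.4285
P(1−P) = 0.4285 × 0.5715 = 0.2449
I = a² × P(1−P) = 0.8² × 0.2449 = 0.15673

0.1567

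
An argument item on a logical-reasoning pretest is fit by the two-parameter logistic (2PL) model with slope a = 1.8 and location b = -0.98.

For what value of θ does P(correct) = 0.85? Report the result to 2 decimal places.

-0.02

P(θ) = 1 / (1 + exp(−a(θ − b)))
logit = ln(0.8500/0.1500) = 1.7346
θ = b + logit/(a) = -0.98 + 1.7346/1.8000 = -0.0163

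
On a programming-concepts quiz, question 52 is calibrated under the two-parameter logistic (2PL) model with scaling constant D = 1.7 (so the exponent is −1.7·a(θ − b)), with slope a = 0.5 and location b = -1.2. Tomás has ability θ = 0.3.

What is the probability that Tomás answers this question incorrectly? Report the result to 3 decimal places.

0.218

P(θ) = 1 / (1 + exp(−D·a(θ − b)))
Exponent: 1.7 × 0.5 × (0.3 − (-1.2)) = 1.2750
1/(1 + e^{-1.2750}) = 0.7816
P = 0.7816
P(incorrect) = 1 − 0.7816 = 0.2184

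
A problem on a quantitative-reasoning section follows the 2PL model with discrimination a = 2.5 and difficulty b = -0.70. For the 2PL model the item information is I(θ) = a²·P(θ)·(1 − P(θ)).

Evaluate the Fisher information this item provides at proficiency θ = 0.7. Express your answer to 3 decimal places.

P = 1/(1+e^{-3.5000}) = 0.9707
P(1−P) = 0.9707 × 0.0293 = 0.0285
I = a² × P(1−P) = 2.5² × 0.0285 = 0.17783

0.178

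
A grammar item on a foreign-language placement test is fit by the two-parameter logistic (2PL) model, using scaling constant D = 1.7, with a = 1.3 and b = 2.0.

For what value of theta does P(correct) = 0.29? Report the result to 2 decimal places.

1.59

P(theta) = 1 / (1 + exp(−D·a(theta − b)))
logit = ln(0.2900/0.7100) = -0.8954
theta = b + logit/(1.7·a) = 2.0 + (-0.8954)/2.2100 = 1.5948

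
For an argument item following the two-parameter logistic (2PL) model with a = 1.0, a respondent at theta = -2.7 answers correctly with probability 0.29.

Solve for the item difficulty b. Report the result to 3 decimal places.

-1.805

P(theta) = 1 / (1 + exp(−a(theta − b)))
logit(0.29) = ln(0.29/0.71) = -0.8954
b = theta − logit/(a) = -2.7 − (-0.8954)/1.0000 = -1.8046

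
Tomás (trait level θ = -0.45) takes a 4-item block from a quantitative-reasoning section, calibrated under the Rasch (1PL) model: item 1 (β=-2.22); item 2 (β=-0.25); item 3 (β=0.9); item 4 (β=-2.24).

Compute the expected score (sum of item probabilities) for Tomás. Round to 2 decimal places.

2.37

P(θ) = 1 / (1 + exp(−(θ − β)))
P_1 = 1/(1+e^{-1.7700}) = 0.8545
P_2 = 1/(1+e^{0.2000}) = 0.4502
P_3 = 1/(1+e^{1.3500}) = 0.2059
P_4 = 1/(1+e^{-1.7900}) = 0.8569
E[score] = 0.8545 + 0.4502 + 0.2059 + 0.8569 = 2.3674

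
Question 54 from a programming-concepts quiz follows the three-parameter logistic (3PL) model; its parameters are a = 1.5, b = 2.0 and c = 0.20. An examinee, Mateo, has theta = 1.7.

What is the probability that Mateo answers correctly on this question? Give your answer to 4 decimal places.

P(theta) = c + (1 − c) · 1 / (1 + exp(−a(theta − b)))
Exponent: 1.5 × (1.7 − 2.0) = -0.4500
1/(1 + e^{0.4500}) = 0.3894
P = 0.20 + 0.80 × 0.3894 = 0.5115

0.5115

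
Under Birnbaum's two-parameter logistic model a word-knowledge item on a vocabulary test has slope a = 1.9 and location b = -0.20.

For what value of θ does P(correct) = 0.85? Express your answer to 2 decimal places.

P(θ) = 1 / (1 + exp(−a(θ − b)))
logit = ln(0.8500/0.1500) = 1.7346
θ = b + logit/(a) = -0.20 + 1.7346/1.9000 = 0.7129

0.71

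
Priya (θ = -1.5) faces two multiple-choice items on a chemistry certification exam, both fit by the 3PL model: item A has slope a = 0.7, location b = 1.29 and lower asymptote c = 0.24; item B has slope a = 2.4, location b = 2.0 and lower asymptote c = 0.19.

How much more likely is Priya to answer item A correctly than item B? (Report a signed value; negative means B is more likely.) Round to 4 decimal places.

0.1442

P(θ) = c + (1 − c) · 1 / (1 + exp(−a(θ − b)))
P_A = 0.3344
P_B = 0.1902
P_A − P_B = 0.1442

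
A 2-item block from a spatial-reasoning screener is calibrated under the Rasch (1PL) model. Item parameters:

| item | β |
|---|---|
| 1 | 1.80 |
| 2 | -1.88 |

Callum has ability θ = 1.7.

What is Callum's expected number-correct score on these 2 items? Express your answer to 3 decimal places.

P(θ) = 1 / (1 + exp(−(θ − β)))
P_1 = 1/(1+e^{0.1000}) = 0.4750
P_2 = 1/(1+e^{-3.5800}) = 0.9729
E[score] = 0.4750 + 0.9729 = 1.4479

1.448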